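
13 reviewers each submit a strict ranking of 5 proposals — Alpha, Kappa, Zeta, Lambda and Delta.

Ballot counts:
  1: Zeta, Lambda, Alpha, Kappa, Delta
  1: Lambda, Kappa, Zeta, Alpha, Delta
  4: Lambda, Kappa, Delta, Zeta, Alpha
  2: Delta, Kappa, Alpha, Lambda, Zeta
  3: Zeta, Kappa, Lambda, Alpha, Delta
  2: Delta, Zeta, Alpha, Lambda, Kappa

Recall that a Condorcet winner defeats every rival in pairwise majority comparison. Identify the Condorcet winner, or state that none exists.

Pairwise majorities:
Alpha vs Kappa: 3 to 10, Kappa.
Alpha vs Zeta: Zeta, 11–2.
Alpha vs Lambda: Alpha is ranked higher on 2+2 = 4 ballots, Lambda on 9. Lambda wins 9–4.
Alpha–Delta: Delta 8–5.
Kappa vs Zeta: Kappa, 7–6.
Kappa vs Lambda: 2+3 = 5 for Kappa, 8 for Lambda — Lambda by 8–5.
Kappa vs Delta: Kappa wins 9–4.
Zeta vs Lambda: Lambda wins 7–6.
Zeta vs Delta: 5 to 8, Delta.
Lambda–Delta: Lambda 9–4.
Lambda defeats every rival head-to-head and is the Condorcet winner.

Lambda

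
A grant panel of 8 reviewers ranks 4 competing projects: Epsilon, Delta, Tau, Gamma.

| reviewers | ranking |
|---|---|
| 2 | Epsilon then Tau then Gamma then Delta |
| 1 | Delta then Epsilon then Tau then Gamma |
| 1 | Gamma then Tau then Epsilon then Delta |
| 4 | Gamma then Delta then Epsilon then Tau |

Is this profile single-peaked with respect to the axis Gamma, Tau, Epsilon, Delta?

Axis positions: Gamma=1, Tau=2, Epsilon=3, Delta=4.
Bloc 1 (peak Epsilon at position 3): ranking walks positions 3-2-1-4, expanding outward from the peak — single-peaked.
Bloc 2 (peak Delta at position 4): ranking walks positions 4-3-2-1, expanding outward from the peak — single-peaked.
Bloc 3 (peak Gamma at position 1): ranking walks positions 1-2-3-4, expanding outward from the peak — single-peaked.
Bloc 4: ranking walks positions 1-4-3-2; Delta is ranked above Tau even though Tau lies between Delta and the peak Gamma on the axis — preferences dip and rise again. Not single-peaked.
Bloc 4 violates single-peakedness, so the profile is not single-peaked on this axis.

no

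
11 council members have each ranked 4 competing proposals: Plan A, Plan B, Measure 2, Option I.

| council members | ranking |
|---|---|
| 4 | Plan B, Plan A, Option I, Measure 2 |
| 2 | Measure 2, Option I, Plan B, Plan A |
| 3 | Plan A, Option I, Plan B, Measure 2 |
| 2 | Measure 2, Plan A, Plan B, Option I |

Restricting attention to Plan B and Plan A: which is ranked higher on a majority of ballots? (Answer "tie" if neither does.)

Ballots ranking Plan B above Plan A: 4 + 2 = 6.
Ballots ranking Plan A above Plan B: 11 − 6 = 5.
Plan B wins the head-to-head 6–5.

Plan B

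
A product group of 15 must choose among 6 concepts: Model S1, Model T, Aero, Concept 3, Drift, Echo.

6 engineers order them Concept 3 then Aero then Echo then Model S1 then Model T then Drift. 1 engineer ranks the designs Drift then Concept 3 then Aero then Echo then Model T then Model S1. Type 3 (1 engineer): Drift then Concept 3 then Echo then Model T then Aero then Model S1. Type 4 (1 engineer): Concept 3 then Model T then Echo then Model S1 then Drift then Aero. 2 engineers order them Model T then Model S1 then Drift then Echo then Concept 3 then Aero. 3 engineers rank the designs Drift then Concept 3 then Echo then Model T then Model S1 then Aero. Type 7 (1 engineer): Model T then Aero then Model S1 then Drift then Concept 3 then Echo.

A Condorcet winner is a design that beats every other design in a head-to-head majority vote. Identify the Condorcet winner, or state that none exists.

Pairwise majorities:
Model S1 vs Model T: 6 to 9, Model T.
Model S1 vs Aero: 1+2+3 = 6 for Model S1, 9 for Aero — Aero by 9–6.
Model S1 vs Concept 3: 3 to 12, Concept 3.
Model S1 vs Drift: 6+1+2+1 = 10 for Model S1, 5 for Drift — Model S1 by 10–5.
Model S1 vs Echo: 2+1 = 3 for Model S1, 12 for Echo — Echo by 12–3.
Model T vs Aero: Model T is ranked higher on 1+1+2+3+1 = 8 ballots, Aero on 7. Model T wins 8–7.
Model T vs Concept 3: Model T is ranked higher on 2+1 = 3 ballots, Concept 3 on 12. Concept 3 wins 12–3.
Model T vs Drift: 6+1+2+1 = 10 for Model T, 5 for Drift — Model T by 10–5.
Model T vs Echo: Model T preferred on 1+2+1 = 4 ballots; Echo wins 11–4.
Aero vs Concept 3: 1 to 14, Concept 3.
Aero vs Drift: Aero preferred on 6+1 = 7 ballots; Drift wins 8–7.
Aero vs Echo: Aero preferred on 6+1+1 = 8 ballots; Aero wins 8–7.
Concept 3 vs Drift: Concept 3 is ranked higher on 6+1 = 7 ballots, Drift on 8. Drift wins 8–7.
Concept 3 vs Echo: 6+1+1+1+3+1 = 13 for Concept 3, 2 for Echo — Concept 3 by 13–2.
Drift vs Echo: 1+1+2+3+1 = 8 for Drift, 7 for Echo — Drift by 8–7.
Every design loses at least once (Model S1 loses to Model T; Model T loses to Concept 3; Aero loses to Model T; Concept 3 loses to Drift; Drift loses to Model S1; Echo loses to Aero). The majority relation contains the cycle Model S1 → Drift → Aero → Model S1, so there is no Condorcet winner.

none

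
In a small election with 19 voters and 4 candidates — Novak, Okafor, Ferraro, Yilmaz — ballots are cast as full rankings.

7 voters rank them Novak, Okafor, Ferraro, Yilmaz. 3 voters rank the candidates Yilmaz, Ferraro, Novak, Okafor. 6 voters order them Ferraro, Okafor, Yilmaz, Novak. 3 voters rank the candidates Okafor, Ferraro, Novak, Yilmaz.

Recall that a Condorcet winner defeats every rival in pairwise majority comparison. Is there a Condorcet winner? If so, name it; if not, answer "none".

Check each pair by majority over 19 ballots:
Novak vs Okafor: Novak preferred on 7+3 = 10 ballots; Novak wins 10–9.
Novak vs Ferraro: 7 to 12, Ferraro.
Novak vs Yilmaz: Novak preferred on 7+3 = 10 ballots; Novak wins 10–9.
Okafor vs Ferraro: Okafor preferred on 7+3 = 10 ballots; Okafor wins 10–9.
Okafor vs Yilmaz: Okafor is ranked higher on 7+6+3 = 16 ballots, Yilmaz on 3. Okafor wins 16–3.
Ferraro vs Yilmaz: 7+6+3 = 16 for Ferraro, 3 for Yilmaz — Ferraro by 16–3.
Each candidate drops at least one matchup (Novak loses to Ferraro; Okafor loses to Novak; Ferraro loses to Okafor; Yilmaz loses to Novak); the cycle Novak → Okafor → Ferraro → Novak rules out a Condorcet winner.

none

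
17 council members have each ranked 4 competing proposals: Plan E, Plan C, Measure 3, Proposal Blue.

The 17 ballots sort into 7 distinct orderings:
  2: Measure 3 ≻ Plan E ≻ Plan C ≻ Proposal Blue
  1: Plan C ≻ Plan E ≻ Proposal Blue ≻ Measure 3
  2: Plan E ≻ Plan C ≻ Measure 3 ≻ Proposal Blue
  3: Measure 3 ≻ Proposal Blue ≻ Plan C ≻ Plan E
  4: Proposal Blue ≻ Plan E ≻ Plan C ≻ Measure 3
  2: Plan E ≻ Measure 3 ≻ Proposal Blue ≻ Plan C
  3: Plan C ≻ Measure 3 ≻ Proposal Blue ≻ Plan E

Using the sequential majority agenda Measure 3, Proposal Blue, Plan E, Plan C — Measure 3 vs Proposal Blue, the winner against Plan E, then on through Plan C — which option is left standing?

Plan E

Round 1: Measure 3 vs Proposal Blue — 12–5, Measure 3 advances.
Round 2: Measure 3 vs Plan E — 8–9, Plan E advances.
Round 3: Plan E vs Plan C — 10–7, Plan E advances.
The agenda winner is Plan E.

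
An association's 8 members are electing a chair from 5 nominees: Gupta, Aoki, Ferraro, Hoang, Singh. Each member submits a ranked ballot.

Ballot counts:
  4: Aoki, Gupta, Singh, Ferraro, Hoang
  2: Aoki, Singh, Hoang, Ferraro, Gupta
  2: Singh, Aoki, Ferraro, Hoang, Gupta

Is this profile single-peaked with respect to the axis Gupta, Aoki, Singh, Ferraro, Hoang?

Axis positions: Gupta=1, Aoki=2, Singh=3, Ferraro=4, Hoang=5.
Bloc 1 (peak Aoki at position 2): ranking walks positions 2-1-3-4-5, expanding outward from the peak — single-peaked.
Bloc 2: ranking walks positions 2-3-5-4-1; Hoang is ranked above Ferraro even though Ferraro lies between Hoang and the peak Aoki on the axis — preferences dip and rise again. Not single-peaked.
Bloc 3 (peak Singh at position 3): ranking walks positions 3-2-4-5-1, expanding outward from the peak — single-peaked.
Bloc 2 violates single-peakedness, so the profile is not single-peaked on this axis.

no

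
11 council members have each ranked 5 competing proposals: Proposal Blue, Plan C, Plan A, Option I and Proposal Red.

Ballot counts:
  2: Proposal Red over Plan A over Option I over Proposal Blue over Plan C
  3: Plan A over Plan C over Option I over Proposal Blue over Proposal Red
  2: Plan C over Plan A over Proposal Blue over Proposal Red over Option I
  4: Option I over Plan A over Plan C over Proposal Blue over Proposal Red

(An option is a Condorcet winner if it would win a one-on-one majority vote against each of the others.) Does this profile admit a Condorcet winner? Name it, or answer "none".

Head-to-head results (11 council members):
Proposal Blue vs Plan C: Proposal Blue preferred on 2 ballots; Plan C wins 9–2.
Proposal Blue vs Plan A: 0 for Proposal Blue, 11 for Plan A — Plan A by 11–0.
Proposal Blue vs Option I: 2 for Proposal Blue, 9 for Option I — Option I by 9–2.
Proposal Blue vs Proposal Red: 9 to 2, Proposal Blue.
Plan C vs Plan A: Plan C preferred on 2 ballots; Plan A wins 9–2.
Plan C vs Option I: 5 to 6, Option I.
Plan C vs Proposal Red: Plan C is ranked higher on 3+2+4 = 9 ballots, Proposal Red on 2. Plan C wins 9–2.
Plan A vs Option I: 7 to 4, Plan A.
Plan A vs Proposal Red: Plan A is ranked higher on 3+2+4 = 9 ballots, Proposal Red on 2. Plan A wins 9–2.
Option I vs Proposal Red: Option I preferred on 3+4 = 7 ballots; Option I wins 7–4.
Plan A defeats every rival head-to-head and is the Condorcet winner.

Plan A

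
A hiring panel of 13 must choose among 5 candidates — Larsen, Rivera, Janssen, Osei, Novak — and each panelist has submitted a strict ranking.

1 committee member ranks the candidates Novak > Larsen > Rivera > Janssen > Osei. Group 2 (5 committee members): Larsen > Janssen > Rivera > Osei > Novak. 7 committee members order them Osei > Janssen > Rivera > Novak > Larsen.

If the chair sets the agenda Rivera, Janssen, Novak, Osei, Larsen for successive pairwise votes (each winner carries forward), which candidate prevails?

Round 1: Rivera vs Janssen — 1–12, Janssen advances.
Round 2: Janssen vs Novak — 12–1, Janssen advances.
Round 3: Janssen vs Osei — 6–7, Osei advances.
Round 4: Osei vs Larsen — 7–6, Osei advances.
Osei survives the agenda.

Osei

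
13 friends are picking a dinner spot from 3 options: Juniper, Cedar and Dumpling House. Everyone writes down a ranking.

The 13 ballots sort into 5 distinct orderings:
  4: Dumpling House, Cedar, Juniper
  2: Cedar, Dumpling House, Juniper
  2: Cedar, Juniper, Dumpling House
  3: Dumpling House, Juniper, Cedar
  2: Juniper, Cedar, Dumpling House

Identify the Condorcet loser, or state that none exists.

Pairwise majorities:
Juniper vs Cedar: 5 to 8, Cedar.
Juniper vs Dumpling House: Dumpling House wins 9–4.
Cedar vs Dumpling House: Dumpling House, 7–6.
Only Juniper has no wins; Juniper is the Condorcet loser.

Juniper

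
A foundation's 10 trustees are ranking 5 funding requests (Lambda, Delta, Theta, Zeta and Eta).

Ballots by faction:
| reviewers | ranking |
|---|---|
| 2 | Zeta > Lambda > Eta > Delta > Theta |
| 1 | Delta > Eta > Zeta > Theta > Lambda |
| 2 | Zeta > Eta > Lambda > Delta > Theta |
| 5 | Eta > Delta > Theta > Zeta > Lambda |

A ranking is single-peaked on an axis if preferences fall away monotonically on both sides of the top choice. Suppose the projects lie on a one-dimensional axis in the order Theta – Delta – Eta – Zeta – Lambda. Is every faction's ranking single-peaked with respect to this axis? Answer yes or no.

Axis positions: Theta=1, Delta=2, Eta=3, Zeta=4, Lambda=5.
Faction 1 (peak Zeta at position 4): ranking walks positions 4-5-3-2-1, expanding outward from the peak — single-peaked.
Faction 2 (peak Delta at position 2): ranking walks positions 2-3-4-1-5, expanding outward from the peak — single-peaked.
Faction 3 (peak Zeta at position 4): ranking walks positions 4-3-5-2-1, expanding outward from the peak — single-peaked.
Faction 4 (peak Eta at position 3): ranking walks positions 3-2-1-4-5, expanding outward from the peak — single-peaked.
Every ranking is single-peaked on this axis.

yes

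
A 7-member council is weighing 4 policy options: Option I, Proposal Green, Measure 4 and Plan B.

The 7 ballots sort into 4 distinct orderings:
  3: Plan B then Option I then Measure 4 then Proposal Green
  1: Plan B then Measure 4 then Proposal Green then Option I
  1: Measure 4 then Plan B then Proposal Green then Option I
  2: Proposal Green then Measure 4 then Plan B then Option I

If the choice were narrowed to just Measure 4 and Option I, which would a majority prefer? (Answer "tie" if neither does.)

Measure 4

Ballots ranking Measure 4 above Option I: 1 + 1 + 2 = 4.
Ballots ranking Option I above Measure 4: 7 − 4 = 3.
Measure 4 wins the head-to-head 4–3.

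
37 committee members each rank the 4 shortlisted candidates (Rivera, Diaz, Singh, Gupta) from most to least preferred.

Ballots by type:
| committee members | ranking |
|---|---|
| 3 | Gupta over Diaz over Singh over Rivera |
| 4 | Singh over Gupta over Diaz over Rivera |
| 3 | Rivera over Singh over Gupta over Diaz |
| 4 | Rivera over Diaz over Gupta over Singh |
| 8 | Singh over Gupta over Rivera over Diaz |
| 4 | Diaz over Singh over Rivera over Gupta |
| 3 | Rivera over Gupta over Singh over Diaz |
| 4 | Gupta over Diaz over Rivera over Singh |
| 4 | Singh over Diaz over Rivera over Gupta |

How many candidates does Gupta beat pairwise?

2

Gupta against each rival (37 committee members):
Gupta vs Rivera: 19 to 18, Gupta.
Gupta–Diaz: Gupta 25–12.
Gupta vs Singh: Gupta preferred on 3+4+3+4 = 14 ballots; Singh wins 23–14.
Gupta beats Rivera, Diaz; loses to Singh — 2 pairwise wins.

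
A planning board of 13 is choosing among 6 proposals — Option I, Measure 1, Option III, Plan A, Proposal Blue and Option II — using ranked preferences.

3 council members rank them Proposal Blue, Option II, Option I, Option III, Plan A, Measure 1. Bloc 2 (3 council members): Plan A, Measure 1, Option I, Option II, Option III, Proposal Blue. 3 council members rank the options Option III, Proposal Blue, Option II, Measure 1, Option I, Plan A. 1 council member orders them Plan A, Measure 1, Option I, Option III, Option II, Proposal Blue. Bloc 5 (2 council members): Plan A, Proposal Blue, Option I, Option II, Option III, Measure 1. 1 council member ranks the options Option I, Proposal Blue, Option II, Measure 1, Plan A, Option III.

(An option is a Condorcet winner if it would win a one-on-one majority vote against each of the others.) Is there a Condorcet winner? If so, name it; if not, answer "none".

Pairwise majorities:
Option I vs Measure 1: Measure 1 wins 7–6.
Option I vs Option III: Option I wins 10–3.
Option I vs Plan A: Option I, 7–6.
Option I–Proposal Blue: Proposal Blue 8–5.
Option I vs Option II: Option I, 7–6.
Measure 1 vs Option III: Option III, 8–5.
Measure 1–Plan A: Plan A 9–4.
Measure 1 vs Proposal Blue: Proposal Blue wins 9–4.
Measure 1 vs Option II: Option II wins 9–4.
Option III–Plan A: Plan A 7–6.
Option III–Proposal Blue: Option III 7–6.
Option III vs Option II: Option II wins 9–4.
Plan A vs Proposal Blue: Proposal Blue, 7–6.
Plan A vs Option II: Option II, 7–6.
Proposal Blue vs Option II: Proposal Blue, 9–4.
Every option loses at least once (Option I loses to Measure 1; Measure 1 loses to Option III; Option III loses to Option I; Plan A loses to Option I; Proposal Blue loses to Option III; Option II loses to Option I). The majority relation contains the cycle Option I → Option III → Measure 1 → Option I, so there is no Condorcet winner.

none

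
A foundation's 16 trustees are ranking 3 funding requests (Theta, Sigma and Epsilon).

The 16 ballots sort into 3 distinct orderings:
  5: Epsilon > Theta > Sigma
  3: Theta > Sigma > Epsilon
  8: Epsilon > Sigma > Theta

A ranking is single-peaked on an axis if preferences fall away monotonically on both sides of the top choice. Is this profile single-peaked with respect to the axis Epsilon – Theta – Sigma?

no

Axis positions: Epsilon=1, Theta=2, Sigma=3.
Bloc 1 (peak Epsilon at position 1): ranking walks positions 1-2-3, expanding outward from the peak — single-peaked.
Bloc 2 (peak Theta at position 2): ranking walks positions 2-3-1, expanding outward from the peak — single-peaked.
Bloc 3: ranking walks positions 1-3-2; Sigma is ranked above Theta even though Theta lies between Sigma and the peak Epsilon on the axis — preferences dip and rise again. Not single-peaked.
Bloc 3 violates single-peakedness, so the profile is not single-peaked on this axis.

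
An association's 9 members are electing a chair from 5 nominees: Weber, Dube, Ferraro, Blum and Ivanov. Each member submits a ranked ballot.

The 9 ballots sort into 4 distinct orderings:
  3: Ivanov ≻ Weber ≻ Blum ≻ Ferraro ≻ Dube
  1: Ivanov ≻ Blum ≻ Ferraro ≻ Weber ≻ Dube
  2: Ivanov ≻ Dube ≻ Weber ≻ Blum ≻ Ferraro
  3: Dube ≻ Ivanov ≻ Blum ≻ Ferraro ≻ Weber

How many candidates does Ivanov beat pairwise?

Ivanov against each rival (9 voters):
Ivanov vs Weber: 9 to 0, Ivanov.
Ivanov vs Dube: Ivanov wins 6–3.
Ivanov vs Ferraro: Ivanov wins 9–0.
Ivanov vs Blum: 3+1+2+3 = 9 for Ivanov, 0 for Blum — Ivanov by 9–0.
Ivanov beats Weber, Dube, Ferraro, Blum — 4 pairwise wins.

4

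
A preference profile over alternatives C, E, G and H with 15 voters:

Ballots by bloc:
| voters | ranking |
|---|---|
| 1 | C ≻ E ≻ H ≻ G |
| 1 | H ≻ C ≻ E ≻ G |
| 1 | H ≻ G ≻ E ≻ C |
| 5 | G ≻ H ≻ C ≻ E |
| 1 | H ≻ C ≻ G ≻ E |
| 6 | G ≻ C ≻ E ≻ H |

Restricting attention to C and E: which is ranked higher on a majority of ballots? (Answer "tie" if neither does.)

Ballots ranking C above E: 1 + 1 + 5 + 1 + 6 = 14.
Ballots ranking E above C: 15 − 14 = 1.
C wins the head-to-head 14–1.

C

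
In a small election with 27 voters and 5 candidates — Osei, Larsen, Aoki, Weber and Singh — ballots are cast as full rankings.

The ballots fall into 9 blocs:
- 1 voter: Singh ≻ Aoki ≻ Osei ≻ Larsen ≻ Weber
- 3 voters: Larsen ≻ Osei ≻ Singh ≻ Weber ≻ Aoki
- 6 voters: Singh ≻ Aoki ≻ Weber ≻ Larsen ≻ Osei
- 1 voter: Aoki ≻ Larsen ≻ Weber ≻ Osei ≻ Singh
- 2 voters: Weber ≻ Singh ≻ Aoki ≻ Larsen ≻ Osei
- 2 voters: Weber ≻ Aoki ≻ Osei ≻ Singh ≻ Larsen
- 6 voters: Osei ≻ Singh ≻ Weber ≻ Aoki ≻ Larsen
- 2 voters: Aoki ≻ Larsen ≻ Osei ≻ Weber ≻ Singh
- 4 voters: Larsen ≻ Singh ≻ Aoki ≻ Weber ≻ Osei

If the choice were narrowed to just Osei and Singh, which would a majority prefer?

Ballots ranking Osei above Singh: 3 + 1 + 2 + 6 + 2 = 14.
Ballots ranking Singh above Osei: 27 − 14 = 13.
Osei wins the head-to-head 14–13.

Osei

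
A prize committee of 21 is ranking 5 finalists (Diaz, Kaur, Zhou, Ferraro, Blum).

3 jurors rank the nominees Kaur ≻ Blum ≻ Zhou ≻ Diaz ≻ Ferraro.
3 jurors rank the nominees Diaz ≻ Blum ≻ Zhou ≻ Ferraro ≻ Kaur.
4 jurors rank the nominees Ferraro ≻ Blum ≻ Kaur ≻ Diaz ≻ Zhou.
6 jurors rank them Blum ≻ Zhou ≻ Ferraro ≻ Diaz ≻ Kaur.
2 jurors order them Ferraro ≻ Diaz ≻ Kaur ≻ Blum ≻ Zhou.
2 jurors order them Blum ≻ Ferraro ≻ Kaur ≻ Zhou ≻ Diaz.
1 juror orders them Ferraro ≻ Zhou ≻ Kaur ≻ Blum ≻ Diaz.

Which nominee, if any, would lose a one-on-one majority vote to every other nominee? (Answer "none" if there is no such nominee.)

none

Pairwise majorities:
Diaz vs Kaur: Diaz is ranked higher on 3+6+2 = 11 ballots, Kaur on 10. Diaz wins 11–10.
Diaz vs Zhou: Diaz is ranked higher on 3+4+2 = 9 ballots, Zhou on 12. Zhou wins 12–9.
Diaz vs Ferraro: 6 to 15, Ferraro.
Diaz vs Blum: Diaz is ranked higher on 3+2 = 5 ballots, Blum on 16. Blum wins 16–5.
Kaur vs Zhou: 11 to 10, Kaur.
Kaur vs Ferraro: Kaur is ranked higher on 3 ballots, Ferraro on 18. Ferraro wins 18–3.
Kaur vs Blum: Kaur preferred on 3+2+1 = 6 ballots; Blum wins 15–6.
Zhou vs Ferraro: Zhou wins 12–9.
Zhou vs Blum: Blum wins 20–1.
Ferraro vs Blum: Ferraro preferred on 4+2+1 = 7 ballots; Blum wins 14–7.
Every nominee wins at least one matchup (Diaz beats Kaur; Kaur beats Zhou; Zhou beats Diaz; Ferraro beats Diaz; Blum beats Diaz), so there is no Condorcet loser.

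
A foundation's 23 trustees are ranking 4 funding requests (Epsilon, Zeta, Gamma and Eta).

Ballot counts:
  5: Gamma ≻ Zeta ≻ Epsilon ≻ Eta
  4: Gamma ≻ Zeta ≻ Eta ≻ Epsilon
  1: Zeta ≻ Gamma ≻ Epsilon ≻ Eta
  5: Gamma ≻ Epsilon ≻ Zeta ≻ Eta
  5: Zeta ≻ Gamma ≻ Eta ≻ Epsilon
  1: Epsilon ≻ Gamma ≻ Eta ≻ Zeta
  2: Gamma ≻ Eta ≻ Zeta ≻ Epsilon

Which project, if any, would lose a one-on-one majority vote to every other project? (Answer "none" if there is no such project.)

Eta

Head-to-head results (23 reviewers):
Epsilon vs Zeta: Epsilon preferred on 5+1 = 6 ballots; Zeta wins 17–6.
Epsilon–Gamma: Gamma 22–1.
Epsilon vs Eta: Epsilon, 12–11.
Zeta vs Gamma: Gamma wins 17–6.
Zeta vs Eta: Zeta, 20–3.
Gamma–Eta: Gamma 23–0.
Only Eta has no wins; Eta is the Condorcet loser.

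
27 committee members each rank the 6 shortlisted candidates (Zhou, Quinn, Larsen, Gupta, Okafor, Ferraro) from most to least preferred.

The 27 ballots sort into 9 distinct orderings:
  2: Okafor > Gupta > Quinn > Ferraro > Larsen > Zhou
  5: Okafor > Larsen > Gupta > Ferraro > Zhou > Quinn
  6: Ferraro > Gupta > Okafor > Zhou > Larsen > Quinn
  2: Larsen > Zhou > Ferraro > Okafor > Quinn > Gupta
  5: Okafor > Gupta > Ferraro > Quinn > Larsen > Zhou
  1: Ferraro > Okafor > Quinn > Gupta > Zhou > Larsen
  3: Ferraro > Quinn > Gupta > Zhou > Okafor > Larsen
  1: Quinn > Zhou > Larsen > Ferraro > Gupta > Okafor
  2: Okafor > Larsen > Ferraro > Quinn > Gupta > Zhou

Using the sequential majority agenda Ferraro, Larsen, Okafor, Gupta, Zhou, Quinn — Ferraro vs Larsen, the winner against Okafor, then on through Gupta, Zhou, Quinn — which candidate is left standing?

Round 1: Ferraro vs Larsen — 17–10, Ferraro advances.
Round 2: Ferraro vs Okafor — 13–14, Okafor advances.
Round 3: Okafor vs Gupta — 17–10, Okafor advances.
Round 4: Okafor vs Zhou — 21–6, Okafor advances.
Round 5: Okafor vs Quinn — 23–4, Okafor advances.
The agenda winner is Okafor.

Okafor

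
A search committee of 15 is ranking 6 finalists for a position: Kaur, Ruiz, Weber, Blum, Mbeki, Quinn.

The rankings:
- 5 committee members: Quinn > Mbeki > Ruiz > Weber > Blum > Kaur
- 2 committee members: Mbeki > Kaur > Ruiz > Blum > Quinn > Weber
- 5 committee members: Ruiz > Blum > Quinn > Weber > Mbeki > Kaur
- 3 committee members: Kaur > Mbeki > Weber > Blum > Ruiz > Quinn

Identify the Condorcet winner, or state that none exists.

none

Head-to-head results (15 committee members):
Kaur vs Ruiz: Ruiz, 10–5.
Kaur–Weber: Weber 10–5.
Kaur vs Blum: Blum, 10–5.
Kaur vs Mbeki: Mbeki wins 12–3.
Kaur vs Quinn: Quinn, 10–5.
Ruiz vs Weber: Ruiz, 12–3.
Ruiz–Blum: Ruiz 12–3.
Ruiz vs Mbeki: Mbeki, 10–5.
Ruiz–Quinn: Ruiz 10–5.
Weber vs Blum: Weber, 8–7.
Weber vs Mbeki: Mbeki, 10–5.
Weber vs Quinn: Quinn, 12–3.
Blum vs Mbeki: Mbeki wins 10–5.
Blum vs Quinn: Blum wins 10–5.
Mbeki–Quinn: Quinn 10–5.
No candidate is unbeaten: Kaur loses to Ruiz; Ruiz loses to Mbeki; Weber loses to Ruiz; Blum loses to Ruiz; Mbeki loses to Quinn; Quinn loses to Ruiz. In particular Ruiz → Quinn → Mbeki → Ruiz is a majority cycle — no Condorcet winner exists.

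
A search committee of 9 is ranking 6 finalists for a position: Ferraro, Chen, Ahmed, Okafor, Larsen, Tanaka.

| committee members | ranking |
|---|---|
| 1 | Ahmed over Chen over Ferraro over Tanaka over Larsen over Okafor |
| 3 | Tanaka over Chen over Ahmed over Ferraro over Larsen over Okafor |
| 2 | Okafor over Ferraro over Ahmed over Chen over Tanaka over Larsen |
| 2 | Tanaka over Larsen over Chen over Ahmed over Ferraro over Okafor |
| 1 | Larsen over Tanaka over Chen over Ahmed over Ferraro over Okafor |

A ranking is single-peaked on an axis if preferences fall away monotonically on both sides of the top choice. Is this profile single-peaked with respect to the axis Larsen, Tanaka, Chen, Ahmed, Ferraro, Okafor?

Axis positions: Larsen=1, Tanaka=2, Chen=3, Ahmed=4, Ferraro=5, Okafor=6.
Bloc 1 (peak Ahmed at position 4): ranking walks positions 4-3-5-2-1-6, expanding outward from the peak — single-peaked.
Bloc 2 (peak Tanaka at position 2): ranking walks positions 2-3-4-5-1-6, expanding outward from the peak — single-peaked.
Bloc 3 (peak Okafor at position 6): ranking walks positions 6-5-4-3-2-1, expanding outward from the peak — single-peaked.
Bloc 4 (peak Tanaka at position 2): ranking walks positions 2-1-3-4-5-6, expanding outward from the peak — single-peaked.
Bloc 5 (peak Larsen at position 1): ranking walks positions 1-2-3-4-5-6, expanding outward from the peak — single-peaked.
Every ranking is single-peaked on this axis.

yes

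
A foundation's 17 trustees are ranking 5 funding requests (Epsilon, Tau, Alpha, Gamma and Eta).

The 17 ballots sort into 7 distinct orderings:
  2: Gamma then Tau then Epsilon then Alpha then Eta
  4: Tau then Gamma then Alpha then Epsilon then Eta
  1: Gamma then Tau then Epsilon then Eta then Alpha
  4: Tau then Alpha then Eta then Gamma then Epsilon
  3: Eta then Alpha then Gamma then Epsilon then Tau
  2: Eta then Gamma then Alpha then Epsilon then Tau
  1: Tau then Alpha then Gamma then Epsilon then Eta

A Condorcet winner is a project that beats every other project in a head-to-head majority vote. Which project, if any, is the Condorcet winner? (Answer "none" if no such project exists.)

Pairwise majorities:
Epsilon vs Tau: Epsilon preferred on 3+2 = 5 ballots; Tau wins 12–5.
Epsilon vs Alpha: 2+1 = 3 for Epsilon, 14 for Alpha — Alpha by 14–3.
Epsilon vs Gamma: 0 for Epsilon, 17 for Gamma — Gamma by 17–0.
Epsilon vs Eta: Epsilon preferred on 2+4+1+1 = 8 ballots; Eta wins 9–8.
Tau vs Alpha: 12 to 5, Tau.
Tau vs Gamma: Tau preferred on 4+4+1 = 9 ballots; Tau wins 9–8.
Tau vs Eta: 2+4+1+4+1 = 12 for Tau, 5 for Eta — Tau by 12–5.
Alpha vs Gamma: 8 to 9, Gamma.
Alpha vs Eta: Alpha is ranked higher on 2+4+4+1 = 11 ballots, Eta on 6. Alpha wins 11–6.
Gamma vs Eta: 8 to 9, Eta.
Tau beats each of Epsilon, Alpha, Gamma, Eta — Tau is the Condorcet winner.

Tau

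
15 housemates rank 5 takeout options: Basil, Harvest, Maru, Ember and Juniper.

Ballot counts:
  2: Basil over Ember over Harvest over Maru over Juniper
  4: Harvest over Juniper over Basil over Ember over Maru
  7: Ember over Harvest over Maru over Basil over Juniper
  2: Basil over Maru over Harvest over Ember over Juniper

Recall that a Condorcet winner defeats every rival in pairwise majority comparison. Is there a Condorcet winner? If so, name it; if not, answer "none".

none

Head-to-head results (15 friends):
Basil vs Harvest: Basil preferred on 2+2 = 4 ballots; Harvest wins 11–4.
Basil–Maru: Basil 8–7.
Basil–Ember: Basil 8–7.
Basil vs Juniper: Basil preferred on 2+7+2 = 11 ballots; Basil wins 11–4.
Harvest vs Maru: Harvest preferred on 2+4+7 = 13 ballots; Harvest wins 13–2.
Harvest vs Ember: 4+2 = 6 for Harvest, 9 for Ember — Ember by 9–6.
Harvest vs Juniper: Harvest preferred on 2+4+7+2 = 15 ballots; Harvest wins 15–0.
Maru vs Ember: Ember, 13–2.
Maru vs Juniper: Maru preferred on 2+7+2 = 11 ballots; Maru wins 11–4.
Ember vs Juniper: 11 to 4, Ember.
Each restaurant drops at least one matchup (Basil loses to Harvest; Harvest loses to Ember; Maru loses to Basil; Ember loses to Basil; Juniper loses to Basil); the cycle Basil → Ember → Harvest → Basil rules out a Condorcet winner.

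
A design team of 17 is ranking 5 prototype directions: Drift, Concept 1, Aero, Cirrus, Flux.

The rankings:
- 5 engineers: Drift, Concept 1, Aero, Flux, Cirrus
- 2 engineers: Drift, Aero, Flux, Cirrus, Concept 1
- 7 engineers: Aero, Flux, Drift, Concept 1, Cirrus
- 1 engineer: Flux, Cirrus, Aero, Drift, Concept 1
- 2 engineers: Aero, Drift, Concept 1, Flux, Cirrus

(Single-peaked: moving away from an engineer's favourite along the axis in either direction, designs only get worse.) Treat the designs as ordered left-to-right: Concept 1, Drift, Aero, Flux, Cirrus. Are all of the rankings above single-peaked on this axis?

Axis positions: Concept 1=1, Drift=2, Aero=3, Flux=4, Cirrus=5.
Type 1 (peak Drift at position 2): ranking walks positions 2-1-3-4-5, expanding outward from the peak — single-peaked.
Type 2 (peak Drift at position 2): ranking walks positions 2-3-4-5-1, expanding outward from the peak — single-peaked.
Type 3 (peak Aero at position 3): ranking walks positions 3-4-2-1-5, expanding outward from the peak — single-peaked.
Type 4 (peak Flux at position 4): ranking walks positions 4-5-3-2-1, expanding outward from the peak — single-peaked.
Type 5 (peak Aero at position 3): ranking walks positions 3-2-1-4-5, expanding outward from the peak — single-peaked.
Every ranking is single-peaked on this axis.

yes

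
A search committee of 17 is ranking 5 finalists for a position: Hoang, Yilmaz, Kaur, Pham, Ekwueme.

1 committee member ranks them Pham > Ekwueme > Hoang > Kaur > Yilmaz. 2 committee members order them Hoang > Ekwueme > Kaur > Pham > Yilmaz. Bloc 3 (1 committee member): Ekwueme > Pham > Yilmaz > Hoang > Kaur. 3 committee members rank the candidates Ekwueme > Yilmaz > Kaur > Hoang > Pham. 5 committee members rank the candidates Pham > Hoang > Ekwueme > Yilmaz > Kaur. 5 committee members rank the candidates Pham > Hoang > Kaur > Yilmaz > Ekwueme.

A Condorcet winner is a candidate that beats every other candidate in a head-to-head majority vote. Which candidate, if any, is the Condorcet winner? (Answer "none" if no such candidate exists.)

Head-to-head results (17 committee members):
Hoang vs Yilmaz: 13 to 4, Hoang.
Hoang vs Kaur: 1+2+1+5+5 = 14 for Hoang, 3 for Kaur — Hoang by 14–3.
Hoang vs Pham: 5 to 12, Pham.
Hoang vs Ekwueme: 12 to 5, Hoang.
Yilmaz vs Kaur: 1+3+5 = 9 for Yilmaz, 8 for Kaur — Yilmaz by 9–8.
Yilmaz vs Pham: Yilmaz is ranked higher on 3 ballots, Pham on 14. Pham wins 14–3.
Yilmaz vs Ekwueme: Yilmaz is ranked higher on 5 ballots, Ekwueme on 12. Ekwueme wins 12–5.
Kaur vs Pham: Kaur is ranked higher on 2+3 = 5 ballots, Pham on 12. Pham wins 12–5.
Kaur vs Ekwueme: 5 to 12, Ekwueme.
Pham vs Ekwueme: 1+5+5 = 11 for Pham, 6 for Ekwueme — Pham by 11–6.
Only Pham has no losses; Pham is the Condorcet winner.

Pham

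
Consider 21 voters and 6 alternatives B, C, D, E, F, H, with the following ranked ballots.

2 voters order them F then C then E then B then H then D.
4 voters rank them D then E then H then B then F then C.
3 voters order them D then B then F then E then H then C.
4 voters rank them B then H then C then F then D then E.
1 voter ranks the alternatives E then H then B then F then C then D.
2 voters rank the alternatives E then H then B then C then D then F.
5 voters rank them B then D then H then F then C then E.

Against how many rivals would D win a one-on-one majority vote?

4

D against each rival (21 voters):
D vs B: D is ranked higher on 4+3 = 7 ballots, B on 14. B wins 14–7.
D vs C: 12 to 9, D.
D vs E: 4+3+4+5 = 16 for D, 5 for E — D by 16–5.
D vs F: D wins 14–7.
D vs H: D, 12–9.
D beats C, E, F, H; loses to B — 4 pairwise wins.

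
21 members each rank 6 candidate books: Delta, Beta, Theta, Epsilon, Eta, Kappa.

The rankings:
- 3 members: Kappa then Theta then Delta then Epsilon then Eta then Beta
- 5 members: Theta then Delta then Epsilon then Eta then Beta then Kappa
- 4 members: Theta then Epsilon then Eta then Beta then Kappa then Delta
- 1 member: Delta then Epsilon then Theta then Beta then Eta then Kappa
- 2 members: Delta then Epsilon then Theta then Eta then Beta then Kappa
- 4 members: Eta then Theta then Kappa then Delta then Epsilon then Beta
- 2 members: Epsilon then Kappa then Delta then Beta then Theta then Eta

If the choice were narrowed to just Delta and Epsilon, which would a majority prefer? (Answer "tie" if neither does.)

Ballots ranking Delta above Epsilon: 3 + 5 + 1 + 2 + 4 = 15.
Ballots ranking Epsilon above Delta: 21 − 15 = 6.
Delta wins the head-to-head 15–6.

Delta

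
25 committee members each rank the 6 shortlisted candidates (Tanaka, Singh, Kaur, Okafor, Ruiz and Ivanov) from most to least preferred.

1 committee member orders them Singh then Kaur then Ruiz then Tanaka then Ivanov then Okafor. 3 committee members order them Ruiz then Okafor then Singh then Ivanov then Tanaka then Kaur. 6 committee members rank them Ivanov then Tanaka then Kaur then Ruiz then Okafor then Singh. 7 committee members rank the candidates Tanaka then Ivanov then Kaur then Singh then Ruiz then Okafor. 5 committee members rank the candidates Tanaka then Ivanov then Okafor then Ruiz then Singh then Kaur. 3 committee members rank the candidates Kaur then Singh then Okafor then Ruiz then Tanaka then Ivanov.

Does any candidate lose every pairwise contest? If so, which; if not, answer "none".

Singh

Head-to-head results (25 committee members):
Tanaka vs Singh: Tanaka wins 18–7.
Tanaka–Kaur: Tanaka 21–4.
Tanaka vs Okafor: Tanaka preferred on 1+6+7+5 = 19 ballots; Tanaka wins 19–6.
Tanaka vs Ruiz: Tanaka preferred on 6+7+5 = 18 ballots; Tanaka wins 18–7.
Tanaka vs Ivanov: Tanaka is ranked higher on 1+7+5+3 = 16 ballots, Ivanov on 9. Tanaka wins 16–9.
Singh vs Kaur: Singh is ranked higher on 1+3+5 = 9 ballots, Kaur on 16. Kaur wins 16–9.
Singh vs Okafor: Singh is ranked higher on 1+7+3 = 11 ballots, Okafor on 14. Okafor wins 14–11.
Singh vs Ruiz: Singh is ranked higher on 1+7+3 = 11 ballots, Ruiz on 14. Ruiz wins 14–11.
Singh vs Ivanov: 1+3+3 = 7 for Singh, 18 for Ivanov — Ivanov by 18–7.
Kaur vs Okafor: 17 to 8, Kaur.
Kaur vs Ruiz: Kaur wins 17–8.
Kaur vs Ivanov: 4 to 21, Ivanov.
Okafor–Ruiz: Ruiz 17–8.
Okafor vs Ivanov: 6 to 19, Ivanov.
Ruiz vs Ivanov: Ivanov, 18–7.
Singh loses to every other candidate — it is the Condorcet loser.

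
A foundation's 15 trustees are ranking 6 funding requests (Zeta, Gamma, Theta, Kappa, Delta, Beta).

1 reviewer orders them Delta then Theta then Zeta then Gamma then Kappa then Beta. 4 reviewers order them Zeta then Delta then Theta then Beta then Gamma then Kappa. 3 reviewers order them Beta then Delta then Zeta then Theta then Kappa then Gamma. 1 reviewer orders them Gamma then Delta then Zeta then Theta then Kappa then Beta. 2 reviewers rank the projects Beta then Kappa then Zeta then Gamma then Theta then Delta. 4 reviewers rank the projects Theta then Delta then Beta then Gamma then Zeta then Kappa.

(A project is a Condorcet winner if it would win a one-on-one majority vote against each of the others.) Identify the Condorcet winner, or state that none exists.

Delta

Check each pair by majority over 15 ballots:
Zeta vs Gamma: Zeta is ranked higher on 1+4+3+2 = 10 ballots, Gamma on 5. Zeta wins 10–5.
Zeta vs Theta: Zeta is ranked higher on 4+3+1+2 = 10 ballots, Theta on 5. Zeta wins 10–5.
Zeta vs Kappa: Zeta is ranked higher on 1+4+3+1+4 = 13 ballots, Kappa on 2. Zeta wins 13–2.
Zeta vs Delta: 4+2 = 6 for Zeta, 9 for Delta — Delta by 9–6.
Zeta vs Beta: Zeta preferred on 1+4+1 = 6 ballots; Beta wins 9–6.
Gamma vs Theta: 3 to 12, Theta.
Gamma vs Kappa: 10 to 5, Gamma.
Gamma vs Delta: Gamma is ranked higher on 1+2 = 3 ballots, Delta on 12. Delta wins 12–3.
Gamma vs Beta: 1+1 = 2 for Gamma, 13 for Beta — Beta by 13–2.
Theta vs Kappa: 1+4+3+1+4 = 13 for Theta, 2 for Kappa — Theta by 13–2.
Theta vs Delta: Theta preferred on 2+4 = 6 ballots; Delta wins 9–6.
Theta vs Beta: 10 to 5, Theta.
Kappa vs Delta: 2 for Kappa, 13 for Delta — Delta by 13–2.
Kappa vs Beta: Kappa is ranked higher on 1+1 = 2 ballots, Beta on 13. Beta wins 13–2.
Delta vs Beta: Delta preferred on 1+4+1+4 = 10 ballots; Delta wins 10–5.
Delta beats each of Zeta, Gamma, Theta, Kappa, Beta — Delta is the Condorcet winner.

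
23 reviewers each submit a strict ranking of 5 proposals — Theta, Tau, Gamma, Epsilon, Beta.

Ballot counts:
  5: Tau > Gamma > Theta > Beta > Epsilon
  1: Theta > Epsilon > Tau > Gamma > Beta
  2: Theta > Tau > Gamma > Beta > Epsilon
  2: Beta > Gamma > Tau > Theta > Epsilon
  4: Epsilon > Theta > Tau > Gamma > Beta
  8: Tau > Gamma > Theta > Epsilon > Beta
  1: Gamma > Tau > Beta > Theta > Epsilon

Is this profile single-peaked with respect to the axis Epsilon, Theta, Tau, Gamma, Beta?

Axis positions: Epsilon=1, Theta=2, Tau=3, Gamma=4, Beta=5.
Ballot type 1 (peak Tau at position 3): ranking walks positions 3-4-2-5-1, expanding outward from the peak — single-peaked.
Ballot type 2 (peak Theta at position 2): ranking walks positions 2-1-3-4-5, expanding outward from the peak — single-peaked.
Ballot type 3 (peak Theta at position 2): ranking walks positions 2-3-4-5-1, expanding outward from the peak — single-peaked.
Ballot type 4 (peak Beta at position 5): ranking walks positions 5-4-3-2-1, expanding outward from the peak — single-peaked.
Ballot type 5 (peak Epsilon at position 1): ranking walks positions 1-2-3-4-5, expanding outward from the peak — single-peaked.
Ballot type 6 (peak Tau at position 3): ranking walks positions 3-4-2-1-5, expanding outward from the peak — single-peaked.
Ballot type 7 (peak Gamma at position 4): ranking walks positions 4-3-5-2-1, expanding outward from the peak — single-peaked.
Every ranking is single-peaked on this axis.

yes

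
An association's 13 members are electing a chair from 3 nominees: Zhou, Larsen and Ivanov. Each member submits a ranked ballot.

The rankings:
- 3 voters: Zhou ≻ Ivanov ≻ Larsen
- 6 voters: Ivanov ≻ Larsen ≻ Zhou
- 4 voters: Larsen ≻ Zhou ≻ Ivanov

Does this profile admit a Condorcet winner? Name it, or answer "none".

none

Check each pair by majority over 13 ballots:
Zhou vs Larsen: Larsen wins 10–3.
Zhou vs Ivanov: Zhou, 7–6.
Larsen vs Ivanov: Ivanov wins 9–4.
Every candidate loses at least once (Zhou loses to Larsen; Larsen loses to Ivanov; Ivanov loses to Zhou). The majority relation contains the cycle Zhou beats Ivanov beats Larsen beats Zhou, so there is no Condorcet winner.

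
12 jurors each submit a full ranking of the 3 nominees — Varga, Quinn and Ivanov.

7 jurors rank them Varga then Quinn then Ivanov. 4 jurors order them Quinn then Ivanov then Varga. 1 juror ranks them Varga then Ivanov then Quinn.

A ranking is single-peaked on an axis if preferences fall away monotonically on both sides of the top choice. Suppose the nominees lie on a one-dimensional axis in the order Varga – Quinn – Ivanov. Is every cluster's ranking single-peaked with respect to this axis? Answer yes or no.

Axis positions: Varga=1, Quinn=2, Ivanov=3.
Cluster 1 (peak Varga at position 1): ranking walks positions 1-2-3, expanding outward from the peak — single-peaked.
Cluster 2 (peak Quinn at position 2): ranking walks positions 2-3-1, expanding outward from the peak — single-peaked.
Cluster 3: ranking walks positions 1-3-2; Ivanov is ranked above Quinn even though Quinn lies between Ivanov and the peak Varga on the axis — preferences dip and rise again. Not single-peaked.
Cluster 3 violates single-peakedness, so the profile is not single-peaked on this axis.

no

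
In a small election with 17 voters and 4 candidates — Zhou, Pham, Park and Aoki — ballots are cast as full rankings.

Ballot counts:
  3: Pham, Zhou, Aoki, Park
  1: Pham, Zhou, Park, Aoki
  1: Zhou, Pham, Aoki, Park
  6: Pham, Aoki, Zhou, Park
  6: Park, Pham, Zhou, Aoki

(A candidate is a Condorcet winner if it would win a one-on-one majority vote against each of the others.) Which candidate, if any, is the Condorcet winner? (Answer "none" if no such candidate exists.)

Pairwise majorities:
Zhou–Pham: Pham 16–1.
Zhou vs Park: Zhou, 11–6.
Zhou vs Aoki: Zhou wins 11–6.
Pham vs Park: Pham preferred on 3+1+1+6 = 11 ballots; Pham wins 11–6.
Pham vs Aoki: 17 to 0, Pham.
Park vs Aoki: 7 to 10, Aoki.
Only Pham has no losses; Pham is the Condorcet winner.

Pham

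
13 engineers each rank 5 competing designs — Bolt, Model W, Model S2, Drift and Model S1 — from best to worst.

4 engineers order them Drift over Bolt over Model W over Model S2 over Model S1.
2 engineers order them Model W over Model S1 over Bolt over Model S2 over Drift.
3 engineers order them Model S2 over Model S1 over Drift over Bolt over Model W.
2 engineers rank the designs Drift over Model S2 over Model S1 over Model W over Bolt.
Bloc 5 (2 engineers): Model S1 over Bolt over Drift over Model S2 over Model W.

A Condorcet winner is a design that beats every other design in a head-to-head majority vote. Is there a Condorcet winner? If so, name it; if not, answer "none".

Head-to-head results (13 engineers):
Bolt vs Model W: Bolt wins 9–4.
Bolt–Model S2: Bolt 8–5.
Bolt vs Drift: Drift, 9–4.
Bolt vs Model S1: Model S1, 9–4.
Model W vs Model S2: Model S2, 7–6.
Model W vs Drift: Drift wins 11–2.
Model W–Model S1: Model S1 7–6.
Model S2 vs Drift: Drift, 8–5.
Model S2 vs Model S1: Model S2 wins 9–4.
Drift vs Model S1: Model S1, 7–6.
No design is unbeaten: Bolt loses to Drift; Model W loses to Bolt; Model S2 loses to Bolt; Drift loses to Model S1; Model S1 loses to Model S2. In particular Bolt → Model S2 → Model S1 → Bolt is a majority cycle — no Condorcet winner exists.

none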